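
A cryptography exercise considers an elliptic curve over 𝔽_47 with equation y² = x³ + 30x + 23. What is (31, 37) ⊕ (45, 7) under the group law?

(31, 37) + (45, 7). λ = (7 - 37)/(45 - 31) ≡ 17/14 mod 47. 14⁻¹ ≡ 37 (mod 47), so λ ≡ 18.
  x = λ² - 31 - 45 = 324 - 76 ≡ 13; y = λ·(31 - 13) - 37 ≡ 5. → (13, 5)

(13, 5)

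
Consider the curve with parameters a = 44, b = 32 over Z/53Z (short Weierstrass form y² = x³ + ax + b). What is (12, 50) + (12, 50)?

(4, 22)

tangent at (12, 50): λ = (3·12² + 44)/(2·50) ≡ 52/47. 47⁻¹ ≡ 44 (mod 53), so λ ≡ 52·44 ≡ 9.
  x = λ² - 12 - 12 = 81 - 24 ≡ 4; y = λ·(12 - 4) - 50 ≡ 22. → (4, 22)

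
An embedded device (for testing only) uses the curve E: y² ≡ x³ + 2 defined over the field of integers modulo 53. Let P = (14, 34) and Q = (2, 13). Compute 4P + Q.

First 4P:
Repeated addition: build up to 4P.
2P: tangent at (14, 34): λ = (3·14² + 0)/(2·34) ≡ 5/15. 15⁻¹ ≡ 46 (mod 53) since 15·46 = 690 ≡ 1, so λ ≡ 5·46 ≡ 18.
  x = λ² - 14 - 14 = 324 - 28 ≡ 31; y = λ·(14 - 31) - 34 ≡ 31. → (31, 31)
3P: (31, 31) + (14, 34). λ = (34 - 31)/(14 - 31) ≡ 3/36 mod 53. 36⁻¹ ≡ 28 (mod 53) since 36·28 = 1008 ≡ 1, so λ ≡ 31.
  x = λ² - 31 - 14 = 961 - 45 ≡ 15; y = λ·(31 - 15) - 31 ≡ 41. → (15, 41)
4P: (15, 41) + (14, 34). λ = (34 - 41)/(14 - 15) ≡ 46/52 mod 53. 52⁻¹ ≡ 52 (mod 53) since 52·52 = 2704 ≡ 1, so λ ≡ 7.
  x = λ² - 15 - 14 = 49 - 29 ≡ 20; y = λ·(15 - 20) - 41 ≡ 30. → (20, 30)
4P = (20, 30).
Finally 4P + Q:
(20, 30) + (2, 13). λ = (13 - 30)/(2 - 20) ≡ 36/35 mod 53. 35⁻¹ ≡ 50 (mod 53), so λ ≡ 51.
  x = λ² - 20 - 2 = 2601 - 22 ≡ 35; y = λ·(20 - 35) - 30 ≡ 0. → (35, 0)

(35, 0)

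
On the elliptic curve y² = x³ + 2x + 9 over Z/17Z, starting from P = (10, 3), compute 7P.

Repeated addition: build up to 7P.
2P: tangent at (10, 3): λ = (3·10² + 2)/(2·3) ≡ 13/6. 6⁻¹ ≡ 3 (mod 17), so λ ≡ 13·3 ≡ 5.
  x = λ² - 10 - 10 = 25 - 20 ≡ 5; y = λ·(10 - 5) - 3 ≡ 5. → (5, 5)
3P: (5, 5) + (10, 3). λ = (3 - 5)/(10 - 5) ≡ 15/5 mod 17. 5⁻¹ ≡ 7 (mod 17), so λ ≡ 3.
  x = λ² - 5 - 10 = 9 - 15 ≡ 11; y = λ·(5 - 11) - 5 ≡ 11. → (11, 11)
4P: (11, 11) + (10, 3). λ = (3 - 11)/(10 - 11) ≡ 9/16 mod 17. 16⁻¹ ≡ 16 (mod 17), so λ ≡ 8.
  x = λ² - 11 - 10 = 64 - 21 ≡ 9; y = λ·(11 - 9) - 11 ≡ 5. → (9, 5)
5P: (9, 5) + (10, 3). λ = (3 - 5)/(10 - 9) ≡ 15/1 mod 17. 1⁻¹ ≡ 1 (mod 17), so λ ≡ 15.
  x = λ² - 9 - 10 = 225 - 19 ≡ 2; y = λ·(9 - 2) - 5 ≡ 15. → (2, 15)
6P: (2, 15) + (10, 3). λ = (3 - 15)/(10 - 2) ≡ 5/8 mod 17. 8⁻¹ ≡ 15 (mod 17), so λ ≡ 7.
  x = λ² - 2 - 10 = 49 - 12 ≡ 3; y = λ·(2 - 3) - 15 ≡ 12. → (3, 12)
7P: (3, 12) + (10, 3). λ = (3 - 12)/(10 - 3) ≡ 8/7 mod 17. 7⁻¹ ≡ 5 (mod 17), so λ ≡ 6.
  x = λ² - 3 - 10 = 36 - 13 ≡ 6; y = λ·(3 - 6) - 12 ≡ 4. → (6, 4)

(6, 4)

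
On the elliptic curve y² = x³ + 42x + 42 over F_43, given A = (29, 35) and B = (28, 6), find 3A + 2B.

(29, 35)

First 3A:
Repeated addition: build up to 3A.
2A: tangent at (29, 35): λ = (3·29² + 42)/(2·35) ≡ 28/27. 27⁻¹ ≡ 8 (mod 43) since 27·8 = 216 ≡ 1, so λ ≡ 28·8 ≡ 9.
  x = λ² - 29 - 29 = 81 - 58 ≡ 23; y = λ·(29 - 23) - 35 ≡ 19. → (23, 19)
3A: (23, 19) + (29, 35). λ = (35 - 19)/(29 - 23) ≡ 16/6 mod 43. 6⁻¹ ≡ 36 (mod 43), so λ ≡ 17.
  x = λ² - 23 - 29 = 289 - 52 ≡ 22; y = λ·(23 - 22) - 19 ≡ 41. → (22, 41)
3A = (22, 41).
Next 2B:
Repeated addition: build up to 2B.
2B: tangent at (28, 6): λ = (3·28² + 42)/(2·6) ≡ 29/12. 12⁻¹ ≡ 18 (mod 43), so λ ≡ 29·18 ≡ 6.
  x = λ² - 28 - 28 = 36 - 56 ≡ 23; y = λ·(28 - 23) - 6 ≡ 24. → (23, 24)
2B = (23, 24).
Finally 3A + 2B:
(22, 41) + (23, 24). λ = (24 - 41)/(23 - 22) ≡ 26/1 mod 43. 1⁻¹ ≡ 1 (mod 43), so λ ≡ 26.
  x = λ² - 22 - 23 = 676 - 45 ≡ 29; y = λ·(22 - 29) - 41 ≡ 35. → (29, 35)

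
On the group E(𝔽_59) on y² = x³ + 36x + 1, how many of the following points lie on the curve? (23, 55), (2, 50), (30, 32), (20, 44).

3

(23, 55): 55² ≡ 16, rhs ≡ 16 → on.
(2, 50): 50² ≡ 22, rhs ≡ 22 → on.
(30, 32): 32² ≡ 21, rhs ≡ 56 → off.
(20, 44): 44² ≡ 48, rhs ≡ 48 → on.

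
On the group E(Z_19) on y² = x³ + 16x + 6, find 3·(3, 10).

Write P = (3, 10).
Repeated addition: build up to 3P.
2P: tangent at (3, 10): λ = (3·3² + 16)/(2·10) ≡ 5/1. 1⁻¹ ≡ 1 (mod 19), so λ ≡ 5·1 ≡ 5.
  x = λ² - 3 - 3 = 25 - 6 ≡ 0; y = λ·(3 - 0) - 10 ≡ 5. → (0, 5)
3P: (0, 5) + (3, 10). λ = (10 - 5)/(3 - 0) ≡ 5/3 mod 19. 3⁻¹ ≡ 13 (mod 19) since 3·13 = 39 ≡ 1, so λ ≡ 8.
  x = λ² - 0 - 3 = 64 - 3 ≡ 4; y = λ·(0 - 4) - 5 ≡ 1. → (4, 1)

(4, 1)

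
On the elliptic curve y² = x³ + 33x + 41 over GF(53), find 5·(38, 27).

Write G = (38, 27).
Repeated addition: build up to 5G.
2G: tangent at (38, 27): λ = (3·38² + 33)/(2·27) ≡ 19/1. 1⁻¹ ≡ 1 (mod 53), so λ ≡ 19·1 ≡ 19.
  x = λ² - 38 - 38 = 361 - 76 ≡ 20; y = λ·(38 - 20) - 27 ≡ 50. → (20, 50)
3G: (20, 50) + (38, 27). λ = (27 - 50)/(38 - 20) ≡ 30/18 mod 53. 18⁻¹ ≡ 3 (mod 53) since 18·3 = 54 ≡ 1, so λ ≡ 37.
  x = λ² - 20 - 38 = 1369 - 58 ≡ 39; y = λ·(20 - 39) - 50 ≡ 42. → (39, 42)
4G: (39, 42) + (38, 27). λ = (27 - 42)/(38 - 39) ≡ 38/52 mod 53. 52⁻¹ ≡ 52 (mod 53) since 52·52 = 2704 ≡ 1, so λ ≡ 15.
  x = λ² - 39 - 38 = 225 - 77 ≡ 42; y = λ·(39 - 42) - 42 ≡ 19. → (42, 19)
5G: (42, 19) + (38, 27). λ = (27 - 19)/(38 - 42) ≡ 8/49 mod 53. 49⁻¹ ≡ 13 (mod 53), so λ ≡ 51.
  x = λ² - 42 - 38 = 2601 - 80 ≡ 30; y = λ·(42 - 30) - 19 ≡ 10. → (30, 10)

(30, 10)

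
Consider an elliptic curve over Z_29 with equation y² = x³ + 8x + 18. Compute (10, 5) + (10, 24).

O

The two points share x = 10 and their y-coordinates satisfy 5 + 24 ≡ 0 (mod 29), so they are inverses. Their sum is the point at infinity.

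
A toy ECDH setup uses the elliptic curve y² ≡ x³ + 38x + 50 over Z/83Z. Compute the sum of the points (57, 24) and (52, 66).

(18, 80)

(57, 24) + (52, 66). λ = (66 - 24)/(52 - 57) ≡ 42/78 mod 83. 78⁻¹ ≡ 33 (mod 83), so λ ≡ 58.
  x = λ² - 57 - 52 = 3364 - 109 ≡ 18; y = λ·(57 - 18) - 24 ≡ 80. → (18, 80)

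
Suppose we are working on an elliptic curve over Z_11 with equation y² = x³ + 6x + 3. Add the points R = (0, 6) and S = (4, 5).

(0, 6) + (4, 5). λ = (5 - 6)/(4 - 0) ≡ 10/4 mod 11. 4⁻¹ ≡ 3 (mod 11) since 4·3 = 12 ≡ 1, so λ ≡ 8.
  x = λ² - 0 - 4 = 64 - 4 ≡ 5; y = λ·(0 - 5) - 6 ≡ 9. → (5, 9)

(5, 9)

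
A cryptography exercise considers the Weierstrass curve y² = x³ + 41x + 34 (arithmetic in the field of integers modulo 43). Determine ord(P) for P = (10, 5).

8

2P: tangent at (10, 5): λ = (3·10² + 41)/(2·5) ≡ 40/10. 10⁻¹ ≡ 13 (mod 43) since 10·13 = 130 ≡ 1, so λ ≡ 40·13 ≡ 4.
  x = λ² - 10 - 10 = 16 - 20 ≡ 39; y = λ·(10 - 39) - 5 ≡ 8. → (39, 8)
3P: (39, 8) + (10, 5). λ = (5 - 8)/(10 - 39) ≡ 40/14 mod 43. 14⁻¹ ≡ 40 (mod 43) since 14·40 = 560 ≡ 1, so λ ≡ 9.
  x = λ² - 39 - 10 = 81 - 49 ≡ 32; y = λ·(39 - 32) - 8 ≡ 12. → (32, 12)
4P: (32, 12) + (10, 5). λ = (5 - 12)/(10 - 32) ≡ 36/21 mod 43. 21⁻¹ ≡ 41 (mod 43), so λ ≡ 14.
  x = λ² - 32 - 10 = 196 - 42 ≡ 25; y = λ·(32 - 25) - 12 ≡ 0. → (25, 0)
5P: (25, 0) + (10, 5). λ = (5 - 0)/(10 - 25) ≡ 5/28 mod 43. 28⁻¹ ≡ 20 (mod 43), so λ ≡ 14.
  x = λ² - 25 - 10 = 196 - 35 ≡ 32; y = λ·(25 - 32) - 0 ≡ 31. → (32, 31)
6P: (32, 31) + (10, 5). λ = (5 - 31)/(10 - 32) ≡ 17/21 mod 43. 21⁻¹ ≡ 41 (mod 43) since 21·41 = 861 ≡ 1, so λ ≡ 9.
  x = λ² - 32 - 10 = 81 - 42 ≡ 39; y = λ·(32 - 39) - 31 ≡ 35. → (39, 35)
7P: (39, 35) + (10, 5). λ = (5 - 35)/(10 - 39) ≡ 13/14 mod 43. 14⁻¹ ≡ 40 (mod 43), so λ ≡ 4.
  x = λ² - 39 - 10 = 16 - 49 ≡ 10; y = λ·(39 - 10) - 35 ≡ 38. → (10, 38)
8P: (10, 38) + (10, 5): same x and y₁ ≡ -y₂, so the sum is the point at infinity.
8P = the point at infinity, so the order is 8.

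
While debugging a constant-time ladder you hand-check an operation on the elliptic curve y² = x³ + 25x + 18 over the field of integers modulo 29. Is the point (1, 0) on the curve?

y² = 0² ≡ 0; x³ + 25x + 18 = 44 ≡ 15 (mod 29). 0 ≠ 15.

no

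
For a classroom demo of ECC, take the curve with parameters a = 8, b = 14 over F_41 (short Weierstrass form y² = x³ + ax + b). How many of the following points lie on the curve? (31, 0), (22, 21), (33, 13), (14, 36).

1

(31, 0): 0² ≡ 0, rhs ≡ 0 → on.
(22, 21): 21² ≡ 31, rhs ≡ 14 → off.
(33, 13): 13² ≡ 5, rhs ≡ 12 → off.
(14, 36): 36² ≡ 25, rhs ≡ 0 → off.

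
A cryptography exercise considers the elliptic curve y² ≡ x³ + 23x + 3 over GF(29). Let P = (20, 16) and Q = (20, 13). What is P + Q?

O

The two points share x = 20 and their y-coordinates satisfy 16 + 13 ≡ 0 (mod 29), so they are inverses. Their sum is the point at infinity.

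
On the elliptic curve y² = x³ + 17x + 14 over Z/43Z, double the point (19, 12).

(19, 31)

tangent at (19, 12): λ = (3·19² + 17)/(2·12) ≡ 25/24. 24⁻¹ ≡ 9 (mod 43), so λ ≡ 25·9 ≡ 10.
  x = λ² - 19 - 19 = 100 - 38 ≡ 19; y = λ·(19 - 19) - 12 ≡ 31. → (19, 31)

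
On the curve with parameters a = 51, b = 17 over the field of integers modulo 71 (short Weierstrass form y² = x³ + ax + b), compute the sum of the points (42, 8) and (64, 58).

(13, 45)

(42, 8) + (64, 58). λ = (58 - 8)/(64 - 42) ≡ 50/22 mod 71. 22⁻¹ ≡ 42 (mod 71) since 22·42 = 924 ≡ 1, so λ ≡ 41.
  x = λ² - 42 - 64 = 1681 - 106 ≡ 13; y = λ·(42 - 13) - 8 ≡ 45. → (13, 45)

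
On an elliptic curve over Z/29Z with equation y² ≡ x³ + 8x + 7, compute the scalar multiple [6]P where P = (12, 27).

O

Repeated addition: build up to 6P.
2P: tangent at (12, 27): λ = (3·12² + 8)/(2·27) ≡ 5/25. 25⁻¹ ≡ 7 (mod 29) since 25·7 = 175 ≡ 1, so λ ≡ 5·7 ≡ 6.
  x = λ² - 12 - 12 = 36 - 24 ≡ 12; y = λ·(12 - 12) - 27 ≡ 2. → (12, 2)
3P: (12, 2) + (12, 27): same x and y₁ ≡ -y₂, so the sum is O.
4P: O + (12, 27) = (12, 27) (identity).
5P: tangent at (12, 27): λ = (3·12² + 8)/(2·27) ≡ 5/25. 25⁻¹ ≡ 7 (mod 29), so λ ≡ 5·7 ≡ 6.
  x = λ² - 12 - 12 = 36 - 24 ≡ 12; y = λ·(12 - 12) - 27 ≡ 2. → (12, 2)
6P: (12, 2) + (12, 27): same x and y₁ ≡ -y₂, so the sum is O.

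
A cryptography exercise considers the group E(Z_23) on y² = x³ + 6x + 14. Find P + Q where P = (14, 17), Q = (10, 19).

(5, 13)

(14, 17) + (10, 19). λ = (19 - 17)/(10 - 14) ≡ 2/19 mod 23. 19⁻¹ ≡ 17 (mod 23), so λ ≡ 11.
  x = λ² - 14 - 10 = 121 - 24 ≡ 5; y = λ·(14 - 5) - 17 ≡ 13. → (5, 13)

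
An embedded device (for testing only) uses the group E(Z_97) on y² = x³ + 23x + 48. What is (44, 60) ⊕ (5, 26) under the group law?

(42, 86)

(44, 60) + (5, 26). λ = (26 - 60)/(5 - 44) ≡ 63/58 mod 97. 58⁻¹ ≡ 92 (mod 97) since 58·92 = 5336 ≡ 1, so λ ≡ 73.
  x = λ² - 44 - 5 = 5329 - 49 ≡ 42; y = λ·(44 - 42) - 60 ≡ 86. → (42, 86)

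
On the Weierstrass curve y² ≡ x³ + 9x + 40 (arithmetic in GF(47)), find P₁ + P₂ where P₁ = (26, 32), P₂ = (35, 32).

(26, 32) + (35, 32). λ = (32 - 32)/(35 - 26) ≡ 0/9 mod 47. 9⁻¹ ≡ 21 (mod 47), so λ ≡ 0.
  x = λ² - 26 - 35 = 0 - 61 ≡ 33; y = λ·(26 - 33) - 32 ≡ 15. → (33, 15)

(33, 15)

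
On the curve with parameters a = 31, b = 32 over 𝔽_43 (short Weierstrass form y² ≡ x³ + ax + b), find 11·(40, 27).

(24, 18)

Write P = (40, 27).
Double-and-add on 11 = (1011)₂. Start with P = (40, 27) for the leading 1-bit.
double: tangent at (40, 27): λ = (3·40² + 31)/(2·27) ≡ 15/11. 11⁻¹ ≡ 4 (mod 43), so λ ≡ 15·4 ≡ 17.
  x = λ² - 40 - 40 = 289 - 80 ≡ 37; y = λ·(40 - 37) - 27 ≡ 24. → (37, 24)
double: tangent at (37, 24): λ = (3·37² + 31)/(2·24) ≡ 10/5. 5⁻¹ ≡ 26 (mod 43) since 5·26 = 130 ≡ 1, so λ ≡ 10·26 ≡ 2.
  x = λ² - 37 - 37 = 4 - 74 ≡ 16; y = λ·(37 - 16) - 24 ≡ 18. → (16, 18)
add P: (16, 18) + (40, 27). λ = (27 - 18)/(40 - 16) ≡ 9/24 mod 43. 24⁻¹ ≡ 9 (mod 43), so λ ≡ 38.
  x = λ² - 16 - 40 = 1444 - 56 ≡ 12; y = λ·(16 - 12) - 18 ≡ 5. → (12, 5)
double: tangent at (12, 5): λ = (3·12² + 31)/(2·5) ≡ 33/10. 10⁻¹ ≡ 13 (mod 43), so λ ≡ 33·13 ≡ 42.
  x = λ² - 12 - 12 = 1764 - 24 ≡ 20; y = λ·(12 - 20) - 5 ≡ 3. → (20, 3)
add P: (20, 3) + (40, 27). λ = (27 - 3)/(40 - 20) ≡ 24/20 mod 43. 20⁻¹ ≡ 28 (mod 43), so λ ≡ 27.
  x = λ² - 20 - 40 = 729 - 60 ≡ 24; y = λ·(20 - 24) - 3 ≡ 18. → (24, 18)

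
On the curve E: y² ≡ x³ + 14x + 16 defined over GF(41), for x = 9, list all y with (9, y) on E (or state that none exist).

16, 25

x³ + 14x + 16 = 871 ≡ 10 (mod 41).
Square roots of 10 mod 41: 16 and 25 (since 16² = 256 ≡ 10).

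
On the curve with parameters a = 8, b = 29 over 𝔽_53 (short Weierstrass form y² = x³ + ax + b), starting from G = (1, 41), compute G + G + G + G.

Double-and-add on 4 = (100)₂. Start with G = (1, 41) for the leading 1-bit.
double: tangent at (1, 41): λ = (3·1² + 8)/(2·41) ≡ 11/29. 29⁻¹ ≡ 11 (mod 53), so λ ≡ 11·11 ≡ 15.
  x = λ² - 1 - 1 = 225 - 2 ≡ 11; y = λ·(1 - 11) - 41 ≡ 21. → (11, 21)
double: tangent at (11, 21): λ = (3·11² + 8)/(2·21) ≡ 0/42. 42⁻¹ ≡ 24 (mod 53) since 42·24 = 1008 ≡ 1, so λ ≡ 0·24 ≡ 0.
  x = λ² - 11 - 11 = 0 - 22 ≡ 31; y = λ·(11 - 31) - 21 ≡ 32. → (31, 32)

(31, 32)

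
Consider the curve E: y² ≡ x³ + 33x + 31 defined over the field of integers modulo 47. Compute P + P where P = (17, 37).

tangent at (17, 37): λ = (3·17² + 33)/(2·37) ≡ 7/27. 27⁻¹ ≡ 7 (mod 47), so λ ≡ 7·7 ≡ 2.
  x = λ² - 17 - 17 = 4 - 34 ≡ 17; y = λ·(17 - 17) - 37 ≡ 10. → (17, 10)

(17, 10)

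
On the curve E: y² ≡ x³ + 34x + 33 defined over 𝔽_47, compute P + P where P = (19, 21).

(27, 46)

tangent at (19, 21): λ = (3·19² + 34)/(2·21) ≡ 36/42. 42⁻¹ ≡ 28 (mod 47), so λ ≡ 36·28 ≡ 21.
  x = λ² - 19 - 19 = 441 - 38 ≡ 27; y = λ·(19 - 27) - 21 ≡ 46. → (27, 46)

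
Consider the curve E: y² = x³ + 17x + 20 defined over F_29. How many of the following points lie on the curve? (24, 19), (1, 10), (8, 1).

(24, 19): 19² ≡ 13, rhs ≡ 13 → on.
(1, 10): 10² ≡ 13, rhs ≡ 9 → off.
(8, 1): 1² ≡ 1, rhs ≡ 1 → on.

2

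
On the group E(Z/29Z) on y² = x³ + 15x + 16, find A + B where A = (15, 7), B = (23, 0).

(15, 7) + (23, 0). λ = (0 - 7)/(23 - 15) ≡ 22/8 mod 29. 8⁻¹ ≡ 11 (mod 29), so λ ≡ 10.
  x = λ² - 15 - 23 = 100 - 38 ≡ 4; y = λ·(15 - 4) - 7 ≡ 16. → (4, 16)

(4, 16)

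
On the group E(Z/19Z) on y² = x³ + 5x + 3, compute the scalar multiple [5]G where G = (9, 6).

Repeated addition: build up to 5G.
2G: tangent at (9, 6): λ = (3·9² + 5)/(2·6) ≡ 1/12. 12⁻¹ ≡ 8 (mod 19) since 12·8 = 96 ≡ 1, so λ ≡ 1·8 ≡ 8.
  x = λ² - 9 - 9 = 64 - 18 ≡ 8; y = λ·(9 - 8) - 6 ≡ 2. → (8, 2)
3G: (8, 2) + (9, 6). λ = (6 - 2)/(9 - 8) ≡ 4/1 mod 19. 1⁻¹ ≡ 1 (mod 19) since 1·1 = 1 ≡ 1, so λ ≡ 4.
  x = λ² - 8 - 9 = 16 - 17 ≡ 18; y = λ·(8 - 18) - 2 ≡ 15. → (18, 15)
4G: (18, 15) + (9, 6). λ = (6 - 15)/(9 - 18) ≡ 10/10 mod 19. 10⁻¹ ≡ 2 (mod 19), so λ ≡ 1.
  x = λ² - 18 - 9 = 1 - 27 ≡ 12; y = λ·(18 - 12) - 15 ≡ 10. → (12, 10)
5G: (12, 10) + (9, 6). λ = (6 - 10)/(9 - 12) ≡ 15/16 mod 19. 16⁻¹ ≡ 6 (mod 19) since 16·6 = 96 ≡ 1, so λ ≡ 14.
  x = λ² - 12 - 9 = 196 - 21 ≡ 4; y = λ·(12 - 4) - 10 ≡ 7. → (4, 7)

(4, 7)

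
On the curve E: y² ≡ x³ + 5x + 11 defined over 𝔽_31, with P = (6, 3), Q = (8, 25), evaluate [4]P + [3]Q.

First 4P:
Repeated addition: build up to 4P.
2P: tangent at (6, 3): λ = (3·6² + 5)/(2·3) ≡ 20/6. 6⁻¹ ≡ 26 (mod 31) since 6·26 = 156 ≡ 1, so λ ≡ 20·26 ≡ 24.
  x = λ² - 6 - 6 = 576 - 12 ≡ 6; y = λ·(6 - 6) - 3 ≡ 28. → (6, 28)
3P: (6, 28) + (6, 3): same x and y₁ ≡ -y₂, so the sum is O.
4P: O + (6, 3) = (6, 3) (identity).
4P = (6, 3).
Next 3Q:
Repeated addition: build up to 3Q.
2Q: tangent at (8, 25): λ = (3·8² + 5)/(2·25) ≡ 11/19. 19⁻¹ ≡ 18 (mod 31), so λ ≡ 11·18 ≡ 12.
  x = λ² - 8 - 8 = 144 - 16 ≡ 4; y = λ·(8 - 4) - 25 ≡ 23. → (4, 23)
3Q: (4, 23) + (8, 25). λ = (25 - 23)/(8 - 4) ≡ 2/4 mod 31. 4⁻¹ ≡ 8 (mod 31), so λ ≡ 16.
  x = λ² - 4 - 8 = 256 - 12 ≡ 27; y = λ·(4 - 27) - 23 ≡ 12. → (27, 12)
3Q = (27, 12).
Finally 4P + 3Q:
(6, 3) + (27, 12). λ = (12 - 3)/(27 - 6) ≡ 9/21 mod 31. 21⁻¹ ≡ 3 (mod 31), so λ ≡ 27.
  x = λ² - 6 - 27 = 729 - 33 ≡ 14; y = λ·(6 - 14) - 3 ≡ 29. → (14, 29)

(14, 29)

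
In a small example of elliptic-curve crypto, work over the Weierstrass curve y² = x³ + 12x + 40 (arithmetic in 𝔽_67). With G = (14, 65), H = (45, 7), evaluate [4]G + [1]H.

First 4G:
Repeated addition: build up to 4G.
2G: tangent at (14, 65): λ = (3·14² + 12)/(2·65) ≡ 64/63. 63⁻¹ ≡ 50 (mod 67) since 63·50 = 3150 ≡ 1, so λ ≡ 64·50 ≡ 51.
  x = λ² - 14 - 14 = 2601 - 28 ≡ 27; y = λ·(14 - 27) - 65 ≡ 9. → (27, 9)
3G: (27, 9) + (14, 65). λ = (65 - 9)/(14 - 27) ≡ 56/54 mod 67. 54⁻¹ ≡ 36 (mod 67) since 54·36 = 1944 ≡ 1, so λ ≡ 6.
  x = λ² - 27 - 14 = 36 - 41 ≡ 62; y = λ·(27 - 62) - 9 ≡ 49. → (62, 49)
4G: (62, 49) + (14, 65). λ = (65 - 49)/(14 - 62) ≡ 16/19 mod 67. 19⁻¹ ≡ 60 (mod 67) since 19·60 = 1140 ≡ 1, so λ ≡ 22.
  x = λ² - 62 - 14 = 484 - 76 ≡ 6; y = λ·(62 - 6) - 49 ≡ 44. → (6, 44)
4G = (6, 44).
Finally 4G + H:
(6, 44) + (45, 7). λ = (7 - 44)/(45 - 6) ≡ 30/39 mod 67. 39⁻¹ ≡ 55 (mod 67), so λ ≡ 42.
  x = λ² - 6 - 45 = 1764 - 51 ≡ 38; y = λ·(6 - 38) - 44 ≡ 19. → (38, 19)

(38, 19)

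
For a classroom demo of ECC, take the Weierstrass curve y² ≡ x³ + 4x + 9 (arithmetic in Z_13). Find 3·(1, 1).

Write G = (1, 1).
Repeated addition: build up to 3G.
2G: tangent at (1, 1): λ = (3·1² + 4)/(2·1) ≡ 7/2. 2⁻¹ ≡ 7 (mod 13) since 2·7 = 14 ≡ 1, so λ ≡ 7·7 ≡ 10.
  x = λ² - 1 - 1 = 100 - 2 ≡ 7; y = λ·(1 - 7) - 1 ≡ 4. → (7, 4)
3G: (7, 4) + (1, 1). λ = (1 - 4)/(1 - 7) ≡ 10/7 mod 13. 7⁻¹ ≡ 2 (mod 13), so λ ≡ 7.
  x = λ² - 7 - 1 = 49 - 8 ≡ 2; y = λ·(7 - 2) - 4 ≡ 5. → (2, 5)

(2, 5)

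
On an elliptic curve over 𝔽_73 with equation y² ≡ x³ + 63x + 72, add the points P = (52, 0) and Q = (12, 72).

(21, 61)

(52, 0) + (12, 72). λ = (72 - 0)/(12 - 52) ≡ 72/33 mod 73. 33⁻¹ ≡ 31 (mod 73) since 33·31 = 1023 ≡ 1, so λ ≡ 42.
  x = λ² - 52 - 12 = 1764 - 64 ≡ 21; y = λ·(52 - 21) - 0 ≡ 61. → (21, 61)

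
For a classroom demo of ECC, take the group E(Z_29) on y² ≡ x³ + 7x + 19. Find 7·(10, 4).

Write P = (10, 4).
Double-and-add on 7 = (111)₂. Start with P = (10, 4) for the leading 1-bit.
double: tangent at (10, 4): λ = (3·10² + 7)/(2·4) ≡ 17/8. 8⁻¹ ≡ 11 (mod 29), so λ ≡ 17·11 ≡ 13.
  x = λ² - 10 - 10 = 169 - 20 ≡ 4; y = λ·(10 - 4) - 4 ≡ 16. → (4, 16)
add P: (4, 16) + (10, 4). λ = (4 - 16)/(10 - 4) ≡ 17/6 mod 29. 6⁻¹ ≡ 5 (mod 29) since 6·5 = 30 ≡ 1, so λ ≡ 27.
  x = λ² - 4 - 10 = 729 - 14 ≡ 19; y = λ·(4 - 19) - 16 ≡ 14. → (19, 14)
double: tangent at (19, 14): λ = (3·19² + 7)/(2·14) ≡ 17/28. 28⁻¹ ≡ 28 (mod 29), so λ ≡ 17·28 ≡ 12.
  x = λ² - 19 - 19 = 144 - 38 ≡ 19; y = λ·(19 - 19) - 14 ≡ 15. → (19, 15)
add P: (19, 15) + (10, 4). λ = (4 - 15)/(10 - 19) ≡ 18/20 mod 29. 20⁻¹ ≡ 16 (mod 29) since 20·16 = 320 ≡ 1, so λ ≡ 27.
  x = λ² - 19 - 10 = 729 - 29 ≡ 4; y = λ·(19 - 4) - 15 ≡ 13. → (4, 13)

(4, 13)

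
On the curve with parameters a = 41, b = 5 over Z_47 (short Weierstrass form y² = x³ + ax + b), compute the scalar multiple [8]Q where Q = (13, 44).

Repeated addition: build up to 8Q.
2Q: tangent at (13, 44): λ = (3·13² + 41)/(2·44) ≡ 31/41. 41⁻¹ ≡ 39 (mod 47), so λ ≡ 31·39 ≡ 34.
  x = λ² - 13 - 13 = 1156 - 26 ≡ 2; y = λ·(13 - 2) - 44 ≡ 1. → (2, 1)
3Q: (2, 1) + (13, 44). λ = (44 - 1)/(13 - 2) ≡ 43/11 mod 47. 11⁻¹ ≡ 30 (mod 47) since 11·30 = 330 ≡ 1, so λ ≡ 21.
  x = λ² - 2 - 13 = 441 - 15 ≡ 3; y = λ·(2 - 3) - 1 ≡ 25. → (3, 25)
4Q: (3, 25) + (13, 44). λ = (44 - 25)/(13 - 3) ≡ 19/10 mod 47. 10⁻¹ ≡ 33 (mod 47), so λ ≡ 16.
  x = λ² - 3 - 13 = 256 - 16 ≡ 5; y = λ·(3 - 5) - 25 ≡ 37. → (5, 37)
5Q: (5, 37) + (13, 44). λ = (44 - 37)/(13 - 5) ≡ 7/8 mod 47. 8⁻¹ ≡ 6 (mod 47) since 8·6 = 48 ≡ 1, so λ ≡ 42.
  x = λ² - 5 - 13 = 1764 - 18 ≡ 7; y = λ·(5 - 7) - 37 ≡ 20. → (7, 20)
6Q: (7, 20) + (13, 44). λ = (44 - 20)/(13 - 7) ≡ 24/6 mod 47. 6⁻¹ ≡ 8 (mod 47) since 6·8 = 48 ≡ 1, so λ ≡ 4.
  x = λ² - 7 - 13 = 16 - 20 ≡ 43; y = λ·(7 - 43) - 20 ≡ 24. → (43, 24)
7Q: (43, 24) + (13, 44). λ = (44 - 24)/(13 - 43) ≡ 20/17 mod 47. 17⁻¹ ≡ 36 (mod 47) since 17·36 = 612 ≡ 1, so λ ≡ 15.
  x = λ² - 43 - 13 = 225 - 56 ≡ 28; y = λ·(43 - 28) - 24 ≡ 13. → (28, 13)
8Q: (28, 13) + (13, 44). λ = (44 - 13)/(13 - 28) ≡ 31/32 mod 47. 32⁻¹ ≡ 25 (mod 47), so λ ≡ 23.
  x = λ² - 28 - 13 = 529 - 41 ≡ 18; y = λ·(28 - 18) - 13 ≡ 29. → (18, 29)

(18, 29)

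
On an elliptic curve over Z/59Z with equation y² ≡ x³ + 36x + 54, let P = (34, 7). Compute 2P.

(53, 25)

tangent at (34, 7): λ = (3·34² + 36)/(2·7) ≡ 23/14. 14⁻¹ ≡ 38 (mod 59), so λ ≡ 23·38 ≡ 48.
  x = λ² - 34 - 34 = 2304 - 68 ≡ 53; y = λ·(34 - 53) - 7 ≡ 25. → (53, 25)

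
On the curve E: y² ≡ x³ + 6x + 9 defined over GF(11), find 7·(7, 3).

Write G = (7, 3).
Double-and-add on 7 = (111)₂. Start with G = (7, 3) for the leading 1-bit.
double: tangent at (7, 3): λ = (3·7² + 6)/(2·3) ≡ 10/6. 6⁻¹ ≡ 2 (mod 11), so λ ≡ 10·2 ≡ 9.
  x = λ² - 7 - 7 = 81 - 14 ≡ 1; y = λ·(7 - 1) - 3 ≡ 7. → (1, 7)
add G: (1, 7) + (7, 3). λ = (3 - 7)/(7 - 1) ≡ 7/6 mod 11. 6⁻¹ ≡ 2 (mod 11), so λ ≡ 3.
  x = λ² - 1 - 7 = 9 - 8 ≡ 1; y = λ·(1 - 1) - 7 ≡ 4. → (1, 4)
double: tangent at (1, 4): λ = (3·1² + 6)/(2·4) ≡ 9/8. 8⁻¹ ≡ 7 (mod 11) since 8·7 = 56 ≡ 1, so λ ≡ 9·7 ≡ 8.
  x = λ² - 1 - 1 = 64 - 2 ≡ 7; y = λ·(1 - 7) - 4 ≡ 3. → (7, 3)
add G: tangent at (7, 3): λ = (3·7² + 6)/(2·3) ≡ 10/6. 6⁻¹ ≡ 2 (mod 11), so λ ≡ 10·2 ≡ 9.
  x = λ² - 7 - 7 = 81 - 14 ≡ 1; y = λ·(7 - 1) - 3 ≡ 7. → (1, 7)

(1, 7)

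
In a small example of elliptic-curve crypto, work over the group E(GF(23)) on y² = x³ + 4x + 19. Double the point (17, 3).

(18, 9)

tangent at (17, 3): λ = (3·17² + 4)/(2·3) ≡ 20/6. 6⁻¹ ≡ 4 (mod 23), so λ ≡ 20·4 ≡ 11.
  x = λ² - 17 - 17 = 121 - 34 ≡ 18; y = λ·(17 - 18) - 3 ≡ 9. → (18, 9)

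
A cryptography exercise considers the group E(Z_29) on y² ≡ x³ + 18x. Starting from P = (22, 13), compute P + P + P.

Repeated addition: build up to 3P.
2P: tangent at (22, 13): λ = (3·22² + 18)/(2·13) ≡ 20/26. 26⁻¹ ≡ 19 (mod 29), so λ ≡ 20·19 ≡ 3.
  x = λ² - 22 - 22 = 9 - 44 ≡ 23; y = λ·(22 - 23) - 13 ≡ 13. → (23, 13)
3P: (23, 13) + (22, 13). λ = (13 - 13)/(22 - 23) ≡ 0/28 mod 29. 28⁻¹ ≡ 28 (mod 29), so λ ≡ 0.
  x = λ² - 23 - 22 = 0 - 45 ≡ 13; y = λ·(23 - 13) - 13 ≡ 16. → (13, 16)

(13, 16)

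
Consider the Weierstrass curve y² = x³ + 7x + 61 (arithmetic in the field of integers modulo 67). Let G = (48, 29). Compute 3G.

(61, 65)

Repeated addition: build up to 3G.
2G: tangent at (48, 29): λ = (3·48² + 7)/(2·29) ≡ 18/58. 58⁻¹ ≡ 52 (mod 67) since 58·52 = 3016 ≡ 1, so λ ≡ 18·52 ≡ 65.
  x = λ² - 48 - 48 = 4225 - 96 ≡ 42; y = λ·(48 - 42) - 29 ≡ 26. → (42, 26)
3G: (42, 26) + (48, 29). λ = (29 - 26)/(48 - 42) ≡ 3/6 mod 67. 6⁻¹ ≡ 56 (mod 67), so λ ≡ 34.
  x = λ² - 42 - 48 = 1156 - 90 ≡ 61; y = λ·(42 - 61) - 26 ≡ 65. → (61, 65)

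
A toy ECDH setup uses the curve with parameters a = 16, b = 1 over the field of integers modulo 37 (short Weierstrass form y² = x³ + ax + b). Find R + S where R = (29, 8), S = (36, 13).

(8, 7)

(29, 8) + (36, 13). λ = (13 - 8)/(36 - 29) ≡ 5/7 mod 37. 7⁻¹ ≡ 16 (mod 37), so λ ≡ 6.
  x = λ² - 29 - 36 = 36 - 65 ≡ 8; y = λ·(29 - 8) - 8 ≡ 7. → (8, 7)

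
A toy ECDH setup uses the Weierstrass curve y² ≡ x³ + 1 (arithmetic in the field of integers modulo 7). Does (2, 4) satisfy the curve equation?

y² = 4² ≡ 2; x³ + 0x + 1 = 9 ≡ 2 (mod 7). 2 = 2.

yes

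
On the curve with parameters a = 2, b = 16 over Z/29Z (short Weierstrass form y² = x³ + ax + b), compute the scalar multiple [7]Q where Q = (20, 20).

(11, 8)

Double-and-add on 7 = (111)₂. Start with Q = (20, 20) for the leading 1-bit.
double: tangent at (20, 20): λ = (3·20² + 2)/(2·20) ≡ 13/11. 11⁻¹ ≡ 8 (mod 29), so λ ≡ 13·8 ≡ 17.
  x = λ² - 20 - 20 = 289 - 40 ≡ 17; y = λ·(20 - 17) - 20 ≡ 2. → (17, 2)
add Q: (17, 2) + (20, 20). λ = (20 - 2)/(20 - 17) ≡ 18/3 mod 29. 3⁻¹ ≡ 10 (mod 29), so λ ≡ 6.
  x = λ² - 17 - 20 = 36 - 37 ≡ 28; y = λ·(17 - 28) - 2 ≡ 19. → (28, 19)
double: tangent at (28, 19): λ = (3·28² + 2)/(2·19) ≡ 5/9. 9⁻¹ ≡ 13 (mod 29) since 9·13 = 117 ≡ 1, so λ ≡ 5·13 ≡ 7.
  x = λ² - 28 - 28 = 49 - 56 ≡ 22; y = λ·(28 - 22) - 19 ≡ 23. → (22, 23)
add Q: (22, 23) + (20, 20). λ = (20 - 23)/(20 - 22) ≡ 26/27 mod 29. 27⁻¹ ≡ 14 (mod 29), so λ ≡ 16.
  x = λ² - 22 - 20 = 256 - 42 ≡ 11; y = λ·(22 - 11) - 23 ≡ 8. → (11, 8)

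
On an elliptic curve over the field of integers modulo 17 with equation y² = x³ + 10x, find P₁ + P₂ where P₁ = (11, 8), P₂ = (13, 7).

(6, 15)

(11, 8) + (13, 7). λ = (7 - 8)/(13 - 11) ≡ 16/2 mod 17. 2⁻¹ ≡ 9 (mod 17), so λ ≡ 8.
  x = λ² - 11 - 13 = 64 - 24 ≡ 6; y = λ·(11 - 6) - 8 ≡ 15. → (6, 15)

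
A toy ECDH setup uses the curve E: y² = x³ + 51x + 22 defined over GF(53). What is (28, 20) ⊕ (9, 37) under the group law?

(3, 19)

(28, 20) + (9, 37). λ = (37 - 20)/(9 - 28) ≡ 17/34 mod 53. 34⁻¹ ≡ 39 (mod 53), so λ ≡ 27.
  x = λ² - 28 - 9 = 729 - 37 ≡ 3; y = λ·(28 - 3) - 20 ≡ 19. → (3, 19)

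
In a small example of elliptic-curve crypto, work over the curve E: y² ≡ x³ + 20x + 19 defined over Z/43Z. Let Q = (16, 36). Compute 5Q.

Repeated addition: build up to 5Q.
2Q: tangent at (16, 36): λ = (3·16² + 20)/(2·36) ≡ 14/29. 29⁻¹ ≡ 3 (mod 43) since 29·3 = 87 ≡ 1, so λ ≡ 14·3 ≡ 42.
  x = λ² - 16 - 16 = 1764 - 32 ≡ 12; y = λ·(16 - 12) - 36 ≡ 3. → (12, 3)
3Q: (12, 3) + (16, 36). λ = (36 - 3)/(16 - 12) ≡ 33/4 mod 43. 4⁻¹ ≡ 11 (mod 43), so λ ≡ 19.
  x = λ² - 12 - 16 = 361 - 28 ≡ 32; y = λ·(12 - 32) - 3 ≡ 4. → (32, 4)
4Q: (32, 4) + (16, 36). λ = (36 - 4)/(16 - 32) ≡ 32/27 mod 43. 27⁻¹ ≡ 8 (mod 43), so λ ≡ 41.
  x = λ² - 32 - 16 = 1681 - 48 ≡ 42; y = λ·(32 - 42) - 4 ≡ 16. → (42, 16)
5Q: (42, 16) + (16, 36). λ = (36 - 16)/(16 - 42) ≡ 20/17 mod 43. 17⁻¹ ≡ 38 (mod 43), so λ ≡ 29.
  x = λ² - 42 - 16 = 841 - 58 ≡ 9; y = λ·(42 - 9) - 16 ≡ 38. → (9, 38)

(9, 38)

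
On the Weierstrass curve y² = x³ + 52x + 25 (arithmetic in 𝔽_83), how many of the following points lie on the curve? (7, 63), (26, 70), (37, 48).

2

(7, 63): 63² ≡ 68, rhs ≡ 68 → on.
(26, 70): 70² ≡ 3, rhs ≡ 29 → off.
(37, 48): 48² ≡ 63, rhs ≡ 63 → on.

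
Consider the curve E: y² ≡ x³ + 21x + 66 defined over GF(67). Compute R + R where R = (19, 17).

(38, 40)

tangent at (19, 17): λ = (3·19² + 21)/(2·17) ≡ 32/34. 34⁻¹ ≡ 2 (mod 67), so λ ≡ 32·2 ≡ 64.
  x = λ² - 19 - 19 = 4096 - 38 ≡ 38; y = λ·(19 - 38) - 17 ≡ 40. → (38, 40)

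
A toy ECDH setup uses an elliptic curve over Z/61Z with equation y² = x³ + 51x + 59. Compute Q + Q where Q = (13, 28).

(48, 35)

tangent at (13, 28): λ = (3·13² + 51)/(2·28) ≡ 9/56. 56⁻¹ ≡ 12 (mod 61), so λ ≡ 9·12 ≡ 47.
  x = λ² - 13 - 13 = 2209 - 26 ≡ 48; y = λ·(13 - 48) - 28 ≡ 35. → (48, 35)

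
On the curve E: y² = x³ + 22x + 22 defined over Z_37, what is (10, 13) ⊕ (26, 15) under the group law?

(10, 13) + (26, 15). λ = (15 - 13)/(26 - 10) ≡ 2/16 mod 37. 16⁻¹ ≡ 7 (mod 37), so λ ≡ 14.
  x = λ² - 10 - 26 = 196 - 36 ≡ 12; y = λ·(10 - 12) - 13 ≡ 33. → (12, 33)

(12, 33)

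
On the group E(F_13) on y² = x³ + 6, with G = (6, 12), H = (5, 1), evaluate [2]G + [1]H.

First 2G:
Repeated addition: build up to 2G.
2G: tangent at (6, 12): λ = (3·6² + 0)/(2·12) ≡ 4/11. 11⁻¹ ≡ 6 (mod 13) since 11·6 = 66 ≡ 1, so λ ≡ 4·6 ≡ 11.
  x = λ² - 6 - 6 = 121 - 12 ≡ 5; y = λ·(6 - 5) - 12 ≡ 12. → (5, 12)
2G = (5, 12).
Finally 2G + H:
(5, 12) + (5, 1): same x and y₁ ≡ -y₂, so the sum is ∞.

O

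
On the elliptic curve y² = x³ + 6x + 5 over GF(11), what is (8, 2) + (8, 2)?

(6, 9)

tangent at (8, 2): λ = (3·8² + 6)/(2·2) ≡ 0/4. 4⁻¹ ≡ 3 (mod 11), so λ ≡ 0·3 ≡ 0.
  x = λ² - 8 - 8 = 0 - 16 ≡ 6; y = λ·(8 - 6) - 2 ≡ 9. → (6, 9)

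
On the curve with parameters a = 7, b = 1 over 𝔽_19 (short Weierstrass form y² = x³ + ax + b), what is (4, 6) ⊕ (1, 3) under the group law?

(15, 2)

(4, 6) + (1, 3). λ = (3 - 6)/(1 - 4) ≡ 16/16 mod 19. 16⁻¹ ≡ 6 (mod 19), so λ ≡ 1.
  x = λ² - 4 - 1 = 1 - 5 ≡ 15; y = λ·(4 - 15) - 6 ≡ 2. → (15, 2)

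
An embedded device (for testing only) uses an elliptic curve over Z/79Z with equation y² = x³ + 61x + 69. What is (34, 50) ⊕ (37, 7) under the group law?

(73, 35)

(34, 50) + (37, 7). λ = (7 - 50)/(37 - 34) ≡ 36/3 mod 79. 3⁻¹ ≡ 53 (mod 79), so λ ≡ 12.
  x = λ² - 34 - 37 = 144 - 71 ≡ 73; y = λ·(34 - 73) - 50 ≡ 35. → (73, 35)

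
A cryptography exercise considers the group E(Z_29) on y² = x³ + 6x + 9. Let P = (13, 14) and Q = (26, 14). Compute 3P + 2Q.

(10, 24)

First 3P:
Repeated addition: build up to 3P.
2P: tangent at (13, 14): λ = (3·13² + 6)/(2·14) ≡ 20/28. 28⁻¹ ≡ 28 (mod 29), so λ ≡ 20·28 ≡ 9.
  x = λ² - 13 - 13 = 81 - 26 ≡ 26; y = λ·(13 - 26) - 14 ≡ 14. → (26, 14)
3P: (26, 14) + (13, 14). λ = (14 - 14)/(13 - 26) ≡ 0/16 mod 29. 16⁻¹ ≡ 20 (mod 29), so λ ≡ 0.
  x = λ² - 26 - 13 = 0 - 39 ≡ 19; y = λ·(26 - 19) - 14 ≡ 15. → (19, 15)
3P = (19, 15).
Next 2Q:
Repeated addition: build up to 2Q.
2Q: tangent at (26, 14): λ = (3·26² + 6)/(2·14) ≡ 4/28. 28⁻¹ ≡ 28 (mod 29) since 28·28 = 784 ≡ 1, so λ ≡ 4·28 ≡ 25.
  x = λ² - 26 - 26 = 625 - 52 ≡ 22; y = λ·(26 - 22) - 14 ≡ 28. → (22, 28)
2Q = (22, 28).
Finally 3P + 2Q:
(19, 15) + (22, 28). λ = (28 - 15)/(22 - 19) ≡ 13/3 mod 29. 3⁻¹ ≡ 10 (mod 29) since 3·10 = 30 ≡ 1, so λ ≡ 14.
  x = λ² - 19 - 22 = 196 - 41 ≡ 10; y = λ·(19 - 10) - 15 ≡ 24. → (10, 24)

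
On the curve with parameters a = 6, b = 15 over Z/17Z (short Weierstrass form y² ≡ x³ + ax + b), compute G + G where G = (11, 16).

tangent at (11, 16): λ = (3·11² + 6)/(2·16) ≡ 12/15. 15⁻¹ ≡ 8 (mod 17), so λ ≡ 12·8 ≡ 11.
  x = λ² - 11 - 11 = 121 - 22 ≡ 14; y = λ·(11 - 14) - 16 ≡ 2. → (14, 2)

(14, 2)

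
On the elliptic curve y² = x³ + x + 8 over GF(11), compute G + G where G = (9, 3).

(9, 8)

tangent at (9, 3): λ = (3·9² + 1)/(2·3) ≡ 2/6. 6⁻¹ ≡ 2 (mod 11) since 6·2 = 12 ≡ 1, so λ ≡ 2·2 ≡ 4.
  x = λ² - 9 - 9 = 16 - 18 ≡ 9; y = λ·(9 - 9) - 3 ≡ 8. → (9, 8)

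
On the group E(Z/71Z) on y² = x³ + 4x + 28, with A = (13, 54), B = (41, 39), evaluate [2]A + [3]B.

First 2A:
Repeated addition: build up to 2A.
2A: tangent at (13, 54): λ = (3·13² + 4)/(2·54) ≡ 14/37. 37⁻¹ ≡ 48 (mod 71), so λ ≡ 14·48 ≡ 33.
  x = λ² - 13 - 13 = 1089 - 26 ≡ 69; y = λ·(13 - 69) - 54 ≡ 15. → (69, 15)
2A = (69, 15).
Next 3B:
Repeated addition: build up to 3B.
2B: tangent at (41, 39): λ = (3·41² + 4)/(2·39) ≡ 6/7. 7⁻¹ ≡ 61 (mod 71) since 7·61 = 427 ≡ 1, so λ ≡ 6·61 ≡ 11.
  x = λ² - 41 - 41 = 121 - 82 ≡ 39; y = λ·(41 - 39) - 39 ≡ 54. → (39, 54)
3B: (39, 54) + (41, 39). λ = (39 - 54)/(41 - 39) ≡ 56/2 mod 71. 2⁻¹ ≡ 36 (mod 71) since 2·36 = 72 ≡ 1, so λ ≡ 28.
  x = λ² - 39 - 41 = 784 - 80 ≡ 65; y = λ·(39 - 65) - 54 ≡ 70. → (65, 70)
3B = (65, 70).
Finally 2A + 3B:
(69, 15) + (65, 70). λ = (70 - 15)/(65 - 69) ≡ 55/67 mod 71. 67⁻¹ ≡ 53 (mod 71), so λ ≡ 4.
  x = λ² - 69 - 65 = 16 - 134 ≡ 24; y = λ·(69 - 24) - 15 ≡ 23. → (24, 23)

(24, 23)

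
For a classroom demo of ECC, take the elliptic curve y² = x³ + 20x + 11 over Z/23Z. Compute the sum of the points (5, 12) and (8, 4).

(5, 12) + (8, 4). λ = (4 - 12)/(8 - 5) ≡ 15/3 mod 23. 3⁻¹ ≡ 8 (mod 23) since 3·8 = 24 ≡ 1, so λ ≡ 5.
  x = λ² - 5 - 8 = 25 - 13 ≡ 12; y = λ·(5 - 12) - 12 ≡ 22. → (12, 22)

(12, 22)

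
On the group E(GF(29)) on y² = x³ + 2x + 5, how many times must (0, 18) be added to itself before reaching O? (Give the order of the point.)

2P: tangent at (0, 18): λ = (3·0² + 2)/(2·18) ≡ 2/7. 7⁻¹ ≡ 25 (mod 29) since 7·25 = 175 ≡ 1, so λ ≡ 2·25 ≡ 21.
  x = λ² - 0 - 0 = 441 - 0 ≡ 6; y = λ·(0 - 6) - 18 ≡ 1. → (6, 1)
3P: (6, 1) + (0, 18). λ = (18 - 1)/(0 - 6) ≡ 17/23 mod 29. 23⁻¹ ≡ 24 (mod 29), so λ ≡ 2.
  x = λ² - 6 - 0 = 4 - 6 ≡ 27; y = λ·(6 - 27) - 1 ≡ 15. → (27, 15)
4P: (27, 15) + (0, 18). λ = (18 - 15)/(0 - 27) ≡ 3/2 mod 29. 2⁻¹ ≡ 15 (mod 29) since 2·15 = 30 ≡ 1, so λ ≡ 16.
  x = λ² - 27 - 0 = 256 - 27 ≡ 26; y = λ·(27 - 26) - 15 ≡ 1. → (26, 1)
5P: (26, 1) + (0, 18). λ = (18 - 1)/(0 - 26) ≡ 17/3 mod 29. 3⁻¹ ≡ 10 (mod 29), so λ ≡ 25.
  x = λ² - 26 - 0 = 625 - 26 ≡ 19; y = λ·(26 - 19) - 1 ≡ 0. → (19, 0)
6P: (19, 0) + (0, 18). λ = (18 - 0)/(0 - 19) ≡ 18/10 mod 29. 10⁻¹ ≡ 3 (mod 29), so λ ≡ 25.
  x = λ² - 19 - 0 = 625 - 19 ≡ 26; y = λ·(19 - 26) - 0 ≡ 28. → (26, 28)
7P: (26, 28) + (0, 18). λ = (18 - 28)/(0 - 26) ≡ 19/3 mod 29. 3⁻¹ ≡ 10 (mod 29) since 3·10 = 30 ≡ 1, so λ ≡ 16.
  x = λ² - 26 - 0 = 256 - 26 ≡ 27; y = λ·(26 - 27) - 28 ≡ 14. → (27, 14)
8P: (27, 14) + (0, 18). λ = (18 - 14)/(0 - 27) ≡ 4/2 mod 29. 2⁻¹ ≡ 15 (mod 29) since 2·15 = 30 ≡ 1, so λ ≡ 2.
  x = λ² - 27 - 0 = 4 - 27 ≡ 6; y = λ·(27 - 6) - 14 ≡ 28. → (6, 28)
9P: (6, 28) + (0, 18). λ = (18 - 28)/(0 - 6) ≡ 19/23 mod 29. 23⁻¹ ≡ 24 (mod 29) since 23·24 = 552 ≡ 1, so λ ≡ 21.
  x = λ² - 6 - 0 = 441 - 6 ≡ 0; y = λ·(6 - 0) - 28 ≡ 11. → (0, 11)
10P: (0, 11) + (0, 18): same x and y₁ ≡ -y₂, so the sum is O.
10P = O, so the order is 10.

10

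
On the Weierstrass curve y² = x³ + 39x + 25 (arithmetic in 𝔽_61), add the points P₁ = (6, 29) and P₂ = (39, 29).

(16, 32)

(6, 29) + (39, 29). λ = (29 - 29)/(39 - 6) ≡ 0/33 mod 61. 33⁻¹ ≡ 37 (mod 61), so λ ≡ 0.
  x = λ² - 6 - 39 = 0 - 45 ≡ 16; y = λ·(6 - 16) - 29 ≡ 32. → (16, 32)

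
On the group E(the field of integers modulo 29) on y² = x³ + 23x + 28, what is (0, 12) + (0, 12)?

(20, 22)

tangent at (0, 12): λ = (3·0² + 23)/(2·12) ≡ 23/24. 24⁻¹ ≡ 23 (mod 29), so λ ≡ 23·23 ≡ 7.
  x = λ² - 0 - 0 = 49 - 0 ≡ 20; y = λ·(0 - 20) - 12 ≡ 22. → (20, 22)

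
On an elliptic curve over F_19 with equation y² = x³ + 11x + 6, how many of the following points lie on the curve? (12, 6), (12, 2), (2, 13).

(12, 6): 6² ≡ 17, rhs ≡ 4 → off.
(12, 2): 2² ≡ 4, rhs ≡ 4 → on.
(2, 13): 13² ≡ 17, rhs ≡ 17 → on.

2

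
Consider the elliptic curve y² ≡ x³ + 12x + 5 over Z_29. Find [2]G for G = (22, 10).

tangent at (22, 10): λ = (3·22² + 12)/(2·10) ≡ 14/20. 20⁻¹ ≡ 16 (mod 29) since 20·16 = 320 ≡ 1, so λ ≡ 14·16 ≡ 21.
  x = λ² - 22 - 22 = 441 - 44 ≡ 20; y = λ·(22 - 20) - 10 ≡ 3. → (20, 3)

(20, 3)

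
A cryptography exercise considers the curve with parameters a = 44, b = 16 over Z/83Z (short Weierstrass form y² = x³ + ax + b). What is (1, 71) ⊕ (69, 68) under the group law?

(1, 71) + (69, 68). λ = (68 - 71)/(69 - 1) ≡ 80/68 mod 83. 68⁻¹ ≡ 11 (mod 83) since 68·11 = 748 ≡ 1, so λ ≡ 50.
  x = λ² - 1 - 69 = 2500 - 70 ≡ 23; y = λ·(1 - 23) - 71 ≡ 74. → (23, 74)

(23, 74)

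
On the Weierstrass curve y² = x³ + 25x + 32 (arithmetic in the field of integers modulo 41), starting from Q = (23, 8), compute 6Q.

(20, 39)

Double-and-add on 6 = (110)₂. Start with Q = (23, 8) for the leading 1-bit.
double: tangent at (23, 8): λ = (3·23² + 25)/(2·8) ≡ 13/16. 16⁻¹ ≡ 18 (mod 41), so λ ≡ 13·18 ≡ 29.
  x = λ² - 23 - 23 = 841 - 46 ≡ 16; y = λ·(23 - 16) - 8 ≡ 31. → (16, 31)
add Q: (16, 31) + (23, 8). λ = (8 - 31)/(23 - 16) ≡ 18/7 mod 41. 7⁻¹ ≡ 6 (mod 41) since 7·6 = 42 ≡ 1, so λ ≡ 26.
  x = λ² - 16 - 23 = 676 - 39 ≡ 22; y = λ·(16 - 22) - 31 ≡ 18. → (22, 18)
double: tangent at (22, 18): λ = (3·22² + 25)/(2·18) ≡ 1/36. 36⁻¹ ≡ 8 (mod 41), so λ ≡ 1·8 ≡ 8.
  x = λ² - 22 - 22 = 64 - 44 ≡ 20; y = λ·(22 - 20) - 18 ≡ 39. → (20, 39)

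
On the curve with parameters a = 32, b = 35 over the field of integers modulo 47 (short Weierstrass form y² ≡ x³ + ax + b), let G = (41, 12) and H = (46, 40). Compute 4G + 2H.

First 4G:
Double-and-add on 4 = (100)₂. Start with G = (41, 12) for the leading 1-bit.
double: tangent at (41, 12): λ = (3·41² + 32)/(2·12) ≡ 46/24. 24⁻¹ ≡ 2 (mod 47) since 24·2 = 48 ≡ 1, so λ ≡ 46·2 ≡ 45.
  x = λ² - 41 - 41 = 2025 - 82 ≡ 16; y = λ·(41 - 16) - 12 ≡ 32. → (16, 32)
double: tangent at (16, 32): λ = (3·16² + 32)/(2·32) ≡ 1/17. 17⁻¹ ≡ 36 (mod 47) since 17·36 = 612 ≡ 1, so λ ≡ 1·36 ≡ 36.
  x = λ² - 16 - 16 = 1296 - 32 ≡ 42; y = λ·(16 - 42) - 32 ≡ 19. → (42, 19)
4G = (42, 19).
Next 2H:
Repeated addition: build up to 2H.
2H: tangent at (46, 40): λ = (3·46² + 32)/(2·40) ≡ 35/33. 33⁻¹ ≡ 10 (mod 47) since 33·10 = 330 ≡ 1, so λ ≡ 35·10 ≡ 21.
  x = λ² - 46 - 46 = 441 - 92 ≡ 20; y = λ·(46 - 20) - 40 ≡ 36. → (20, 36)
2H = (20, 36).
Finally 4G + 2H:
(42, 19) + (20, 36). λ = (36 - 19)/(20 - 42) ≡ 17/25 mod 47. 25⁻¹ ≡ 32 (mod 47), so λ ≡ 27.
  x = λ² - 42 - 20 = 729 - 62 ≡ 9; y = λ·(42 - 9) - 19 ≡ 26. → (9, 26)

(9, 26)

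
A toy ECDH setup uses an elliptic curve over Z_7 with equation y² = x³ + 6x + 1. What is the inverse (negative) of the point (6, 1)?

-(6, 1) = (6, -1 mod 7) = (6, 6).

(6, 6)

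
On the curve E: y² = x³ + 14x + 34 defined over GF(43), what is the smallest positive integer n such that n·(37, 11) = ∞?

12

2P: tangent at (37, 11): λ = (3·37² + 14)/(2·11) ≡ 36/22. 22⁻¹ ≡ 2 (mod 43), so λ ≡ 36·2 ≡ 29.
  x = λ² - 37 - 37 = 841 - 74 ≡ 36; y = λ·(37 - 36) - 11 ≡ 18. → (36, 18)
3P: (36, 18) + (37, 11). λ = (11 - 18)/(37 - 36) ≡ 36/1 mod 43. 1⁻¹ ≡ 1 (mod 43), so λ ≡ 36.
  x = λ² - 36 - 37 = 1296 - 73 ≡ 19; y = λ·(36 - 19) - 18 ≡ 35. → (19, 35)
4P: (19, 35) + (37, 11). λ = (11 - 35)/(37 - 19) ≡ 19/18 mod 43. 18⁻¹ ≡ 12 (mod 43), so λ ≡ 13.
  x = λ² - 19 - 37 = 169 - 56 ≡ 27; y = λ·(19 - 27) - 35 ≡ 33. → (27, 33)
5P: (27, 33) + (37, 11). λ = (11 - 33)/(37 - 27) ≡ 21/10 mod 43. 10⁻¹ ≡ 13 (mod 43), so λ ≡ 15.
  x = λ² - 27 - 37 = 225 - 64 ≡ 32; y = λ·(27 - 32) - 33 ≡ 21. → (32, 21)
6P: (32, 21) + (37, 11). λ = (11 - 21)/(37 - 32) ≡ 33/5 mod 43. 5⁻¹ ≡ 26 (mod 43), so λ ≡ 41.
  x = λ² - 32 - 37 = 1681 - 69 ≡ 21; y = λ·(32 - 21) - 21 ≡ 0. → (21, 0)
7P: (21, 0) + (37, 11). λ = (11 - 0)/(37 - 21) ≡ 11/16 mod 43. 16⁻¹ ≡ 35 (mod 43) since 16·35 = 560 ≡ 1, so λ ≡ 41.
  x = λ² - 21 - 37 = 1681 - 58 ≡ 32; y = λ·(21 - 32) - 0 ≡ 22. → (32, 22)
8P: (32, 22) + (37, 11). λ = (11 - 22)/(37 - 32) ≡ 32/5 mod 43. 5⁻¹ ≡ 26 (mod 43), so λ ≡ 15.
  x = λ² - 32 - 37 = 225 - 69 ≡ 27; y = λ·(32 - 27) - 22 ≡ 10. → (27, 10)
9P: (27, 10) + (37, 11). λ = (11 - 10)/(37 - 27) ≡ 1/10 mod 43. 10⁻¹ ≡ 13 (mod 43) since 10·13 = 130 ≡ 1, so λ ≡ 13.
  x = λ² - 27 - 37 = 169 - 64 ≡ 19; y = λ·(27 - 19) - 10 ≡ 8. → (19, 8)
10P: (19, 8) + (37, 11). λ = (11 - 8)/(37 - 19) ≡ 3/18 mod 43. 18⁻¹ ≡ 12 (mod 43), so λ ≡ 36.
  x = λ² - 19 - 37 = 1296 - 56 ≡ 36; y = λ·(19 - 36) - 8 ≡ 25. → (36, 25)
11P: (36, 25) + (37, 11). λ = (11 - 25)/(37 - 36) ≡ 29/1 mod 43. 1⁻¹ ≡ 1 (mod 43), so λ ≡ 29.
  x = λ² - 36 - 37 = 841 - 73 ≡ 37; y = λ·(36 - 37) - 25 ≡ 32. → (37, 32)
12P: (37, 32) + (37, 11): same x and y₁ ≡ -y₂, so the sum is ∞.
12P = ∞, so the order is 12.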